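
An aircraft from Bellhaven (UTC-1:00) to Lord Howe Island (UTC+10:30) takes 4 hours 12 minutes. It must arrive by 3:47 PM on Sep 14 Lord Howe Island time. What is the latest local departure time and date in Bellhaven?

Target arrival in UTC: 3:47 PM − 10:30 = 5:17 AM on Sep 14.
Subtract 4 hours 12 minutes → departure 1:05 AM UTC on Sep 14.
Bellhaven is UTC−1:00: 1:05 AM − 1:00 = 12:05 AM on Sep 14.

12:05 AM on Sep 14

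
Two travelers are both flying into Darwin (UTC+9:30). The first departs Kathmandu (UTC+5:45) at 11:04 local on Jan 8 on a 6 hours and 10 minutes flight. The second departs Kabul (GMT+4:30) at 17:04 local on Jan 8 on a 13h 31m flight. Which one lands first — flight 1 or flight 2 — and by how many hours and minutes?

the first, by 14 hours 36 minutes

Flight 1 in UTC: 11:04 − 5:45 = 05:19 on Jan 8.
+6 hours 10 minutes → arrive 11:29 UTC on Jan 8.
Flight 2 in UTC: 17:04 − 4:30 = 12:34 on Jan 8.
+13 hours and 31 minutes → arrive 02:05 UTC on Jan 9.
Flight 1 lands earlier by 14 hours 36 minutes.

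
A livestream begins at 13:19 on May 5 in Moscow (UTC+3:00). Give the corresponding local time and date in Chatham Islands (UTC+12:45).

23:04 on May 5

Chatham Islands is 9:45 ahead of Moscow.
Shift by the zone difference: 13:19 + 9:45 = 23:04 on May 5 in Chatham Islands.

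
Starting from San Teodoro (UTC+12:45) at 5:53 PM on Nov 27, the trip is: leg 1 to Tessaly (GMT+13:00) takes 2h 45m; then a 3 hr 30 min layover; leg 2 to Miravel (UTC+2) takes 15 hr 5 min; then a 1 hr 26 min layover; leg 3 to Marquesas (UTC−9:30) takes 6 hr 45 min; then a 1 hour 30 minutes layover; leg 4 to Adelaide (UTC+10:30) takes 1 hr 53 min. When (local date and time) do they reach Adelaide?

12:32 AM on Nov 29

Convert departure to UTC: 5:53 PM − 12:45 = 5:08 AM UTC on Nov 27.
Add 2 hours 45 minutes leg 1 → 7:53 AM UTC.
Add 3 hours 30 minutes layover in Tessaly → 11:23 AM UTC.
Add 15 hours and 5 minutes leg 2 → 2:28 AM UTC (Nov 28).
Add 1 hour 26 minutes layover in Miravel → 3:54 AM UTC.
Add 6 hours 45 minutes leg 3 → 10:39 AM UTC.
Add 1 hour 30 minutes layover in Marquesas → 12:09 PM UTC.
Add 1 hour and 53 minutes leg 4 → 2:02 PM UTC.
Adelaide is UTC+10:30, so local arrival = 2:02 PM + 10:30 = 12:32 AM on Nov 29.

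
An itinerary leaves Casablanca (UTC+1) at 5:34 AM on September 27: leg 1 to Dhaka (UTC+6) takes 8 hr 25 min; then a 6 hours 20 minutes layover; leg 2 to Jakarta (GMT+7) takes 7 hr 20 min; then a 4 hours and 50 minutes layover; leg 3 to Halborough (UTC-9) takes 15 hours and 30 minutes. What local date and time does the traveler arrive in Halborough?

1:59 PM on Sep 28

Convert departure to UTC: 5:34 AM − 1:00 = 4:34 AM UTC on Sep 27.
Add 8 hours and 25 minutes leg 1 → 12:59 PM UTC.
Add 6 hours and 20 minutes layover in Dhaka → 7:19 PM UTC.
Add 7 hours 20 minutes leg 2 → 2:39 AM UTC (Sep 28).
Add 4 hours 50 minutes layover in Jakarta → 7:29 AM UTC.
Add 15 hours 30 minutes leg 3 → 10:59 PM UTC.
Halborough is UTC−9:00, so local arrival = 10:59 PM − 9:00 = 1:59 PM on Sep 28.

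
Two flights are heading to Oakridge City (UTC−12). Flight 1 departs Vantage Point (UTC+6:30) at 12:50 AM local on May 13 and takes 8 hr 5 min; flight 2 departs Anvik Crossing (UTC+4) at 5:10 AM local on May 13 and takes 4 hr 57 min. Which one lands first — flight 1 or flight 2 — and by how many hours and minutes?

the first, by 3 hours 42 minutes

Flight 1 in UTC: 12:50 AM − 6:30 = 6:20 PM on May 12.
+8 hours and 5 minutes → arrive 2:25 AM UTC on May 13.
Flight 2 in UTC: 5:10 AM − 4:00 = 1:10 AM on May 13.
+4 hours 57 minutes → arrive 6:07 AM UTC on May 13.
Flight 1 lands earlier by 3 hours 42 minutes.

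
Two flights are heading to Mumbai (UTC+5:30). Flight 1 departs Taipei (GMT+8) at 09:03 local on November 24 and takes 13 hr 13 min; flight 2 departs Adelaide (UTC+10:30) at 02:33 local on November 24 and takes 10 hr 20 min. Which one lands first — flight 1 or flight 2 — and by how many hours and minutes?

Flight 1 in UTC: 09:03 − 8:00 = 01:03 on Nov 24.
+13 hours and 13 minutes → arrive 14:16 UTC on Nov 24.
Flight 2 in UTC: 02:33 − 10:30 = 16:03 on Nov 23.
+10 hours and 20 minutes → arrive 02:23 UTC on Nov 24.
Flight 2 lands earlier by 11 hours 53 minutes.

the second, by 11 hours 53 minutes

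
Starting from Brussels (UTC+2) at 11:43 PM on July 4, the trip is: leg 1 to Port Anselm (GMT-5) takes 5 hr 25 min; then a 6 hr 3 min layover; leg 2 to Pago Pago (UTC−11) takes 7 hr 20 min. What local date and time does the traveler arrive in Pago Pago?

5:31 AM on July 5

Convert departure to UTC: 11:43 PM − 2:00 = 9:43 PM UTC on Jul 4.
Add 5 hours and 25 minutes leg 1 → 3:08 AM UTC (Jul 5).
Add 6 hours and 3 minutes layover in Port Anselm → 9:11 AM UTC.
Add 7 hours 20 minutes leg 2 → 4:31 PM UTC.
Pago Pago is UTC−11:00, so local arrival = 4:31 PM − 11:00 = 5:31 AM on Jul 5.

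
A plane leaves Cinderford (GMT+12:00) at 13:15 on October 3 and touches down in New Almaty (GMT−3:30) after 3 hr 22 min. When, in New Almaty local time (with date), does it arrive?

01:07 on October 3

Convert departure to UTC: 13:15 − 12:00 = 01:15 UTC on Oct 3.
Add 3 hours 22 minutes travel time → 04:37 UTC.
New Almaty is UTC−3:30, so local arrival = 04:37 − 3:30 = 01:07 on Oct 3.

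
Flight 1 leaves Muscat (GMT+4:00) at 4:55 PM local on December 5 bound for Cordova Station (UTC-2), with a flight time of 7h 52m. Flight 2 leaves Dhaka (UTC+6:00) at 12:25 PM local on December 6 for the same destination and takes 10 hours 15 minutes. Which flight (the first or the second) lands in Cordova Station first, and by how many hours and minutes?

Flight 1 in UTC: 4:55 PM − 4:00 = 12:55 PM on Dec 5.
+7 hours 52 minutes → arrive 8:47 PM UTC on Dec 5.
Flight 2 in UTC: 12:25 PM − 6:00 = 6:25 AM on Dec 6.
+10 hours 15 minutes → arrive 4:40 PM UTC on Dec 6.
Flight 1 lands earlier by 19 hours 53 minutes.

the first, by 19 hours 53 minutes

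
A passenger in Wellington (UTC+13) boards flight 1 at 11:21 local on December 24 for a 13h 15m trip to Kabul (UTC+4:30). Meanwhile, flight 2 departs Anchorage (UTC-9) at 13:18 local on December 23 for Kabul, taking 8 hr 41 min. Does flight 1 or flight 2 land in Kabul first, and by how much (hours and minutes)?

the second, by 4 hours 37 minutes

Flight 1 in UTC: 11:21 − 13:00 = 22:21 on Dec 23.
+13 hours 15 minutes → arrive 11:36 UTC on Dec 24.
Flight 2 in UTC: 13:18 + 9:00 = 22:18 on Dec 23.
+8 hours and 41 minutes → arrive 06:59 UTC on Dec 24.
Flight 2 lands earlier by 4 hours 37 minutes.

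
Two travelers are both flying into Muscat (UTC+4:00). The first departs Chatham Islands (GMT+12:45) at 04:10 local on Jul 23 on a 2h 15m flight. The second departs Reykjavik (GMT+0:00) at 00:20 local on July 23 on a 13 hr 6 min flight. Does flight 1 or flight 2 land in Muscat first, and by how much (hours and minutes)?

the first, by 19 hours 46 minutes

Flight 1 in UTC: 04:10 − 12:45 = 15:25 on Jul 22.
+2 hours and 15 minutes → arrive 17:40 UTC on Jul 22.
Flight 2 departs at 00:20 UTC (Jul 23).
+13 hours and 6 minutes → arrive 13:26 UTC on Jul 23.
Flight 1 lands earlier by 19 hours 46 minutes.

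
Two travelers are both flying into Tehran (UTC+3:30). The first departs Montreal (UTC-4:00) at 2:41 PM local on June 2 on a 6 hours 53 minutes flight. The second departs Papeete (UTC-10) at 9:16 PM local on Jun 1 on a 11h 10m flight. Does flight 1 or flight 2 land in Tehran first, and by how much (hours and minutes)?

Flight 1 in UTC: 2:41 PM + 4:00 = 6:41 PM on Jun 2.
+6 hours 53 minutes → arrive 1:34 AM UTC on Jun 3.
Flight 2 in UTC: 9:16 PM + 10:00 = 7:16 AM on Jun 2.
+11 hours 10 minutes → arrive 6:26 PM UTC on Jun 2.
Flight 2 lands earlier by 7 hours 8 minutes.

the second, by 7 hours 8 minutes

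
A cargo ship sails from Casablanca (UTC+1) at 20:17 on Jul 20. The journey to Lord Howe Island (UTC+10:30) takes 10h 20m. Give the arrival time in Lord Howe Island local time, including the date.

16:07 on Jul 21

Convert departure to UTC: 20:17 − 1:00 = 19:17 UTC on Jul 20.
Add 10 hours and 20 minutes travel time → 05:37 UTC (Jul 21).
Lord Howe Island is UTC+10:30, so local arrival = 05:37 + 10:30 = 16:07 on Jul 21.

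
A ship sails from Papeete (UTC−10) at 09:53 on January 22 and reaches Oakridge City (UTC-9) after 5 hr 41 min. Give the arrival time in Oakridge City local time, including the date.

16:34 on January 22

Oakridge City is 1:00 ahead of Papeete.
After 5 hours 41 minutes it is 15:34 in Papeete.
Shift by the zone difference: 15:34 + 1:00 = 16:34 on Jan 22 in Oakridge City.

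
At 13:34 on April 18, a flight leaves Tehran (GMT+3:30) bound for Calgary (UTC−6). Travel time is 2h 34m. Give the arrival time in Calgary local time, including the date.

06:38 on April 18

Calgary is 9:30 behind Tehran.
After 2 hours and 34 minutes it is 16:08 in Tehran.
Shift by the zone difference: 16:08 − 9:30 = 06:38 on Apr 18 in Calgary.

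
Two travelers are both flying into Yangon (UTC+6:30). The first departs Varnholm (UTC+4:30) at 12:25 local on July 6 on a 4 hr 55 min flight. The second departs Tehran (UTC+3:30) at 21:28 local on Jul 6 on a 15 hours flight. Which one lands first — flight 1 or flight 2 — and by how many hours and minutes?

the first, by 20 hours 8 minutes

Flight 1 in UTC: 12:25 − 4:30 = 07:55 on Jul 6.
+4 hours 55 minutes → arrive 12:50 UTC on Jul 6.
Flight 2 in UTC: 21:28 − 3:30 = 17:58 on Jul 6.
+15 hours → arrive 08:58 UTC on Jul 7.
Flight 1 lands earlier by 20 hours 8 minutes.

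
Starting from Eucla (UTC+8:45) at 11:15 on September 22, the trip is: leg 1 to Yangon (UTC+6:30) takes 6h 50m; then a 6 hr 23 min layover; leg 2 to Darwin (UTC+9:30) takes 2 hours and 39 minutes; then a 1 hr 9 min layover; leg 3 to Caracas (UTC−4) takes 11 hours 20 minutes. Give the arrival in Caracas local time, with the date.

Convert departure to UTC: 11:15 − 8:45 = 02:30 UTC on Sep 22.
Add 6 hours 50 minutes leg 1 → 09:20 UTC.
Add 6 hours and 23 minutes layover in Yangon → 15:43 UTC.
Add 2 hours and 39 minutes leg 2 → 18:22 UTC.
Add 1 hour and 9 minutes layover in Darwin → 19:31 UTC.
Add 11 hours 20 minutes leg 3 → 06:51 UTC (Sep 23).
Caracas is UTC−4:00, so local arrival = 06:51 − 4:00 = 02:51 on Sep 23.

02:51 on Sep 23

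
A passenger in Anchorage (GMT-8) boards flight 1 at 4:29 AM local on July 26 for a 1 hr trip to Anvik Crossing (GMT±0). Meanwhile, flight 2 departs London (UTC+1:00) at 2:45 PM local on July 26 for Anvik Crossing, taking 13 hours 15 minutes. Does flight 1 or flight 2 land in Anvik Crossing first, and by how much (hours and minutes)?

the first, by 13 hours 31 minutes

Flight 1 in UTC: 4:29 AM + 8:00 = 12:29 PM on Jul 26.
+1 hour → arrive 1:29 PM UTC on Jul 26.
Flight 2 in UTC: 2:45 PM − 1:00 = 1:45 PM on Jul 26.
+13 hours and 15 minutes → arrive 3:00 AM UTC on Jul 27.
Flight 1 lands earlier by 13 hours 31 minutes.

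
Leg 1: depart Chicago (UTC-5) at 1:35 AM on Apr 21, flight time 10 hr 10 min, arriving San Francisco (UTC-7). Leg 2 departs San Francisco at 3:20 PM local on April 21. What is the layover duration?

Convert departure to UTC: 1:35 AM + 5:00 = 6:35 AM UTC on Apr 21.
Add 10 hours and 10 minutes flight time → 4:45 PM UTC.
San Francisco is UTC−7:00, so local arrival = 4:45 PM − 7:00 = 9:45 AM on Apr 21.
Layover = 3:20 PM − 9:45 AM = 5 hours 35 minutes.

5 hours 35 minutes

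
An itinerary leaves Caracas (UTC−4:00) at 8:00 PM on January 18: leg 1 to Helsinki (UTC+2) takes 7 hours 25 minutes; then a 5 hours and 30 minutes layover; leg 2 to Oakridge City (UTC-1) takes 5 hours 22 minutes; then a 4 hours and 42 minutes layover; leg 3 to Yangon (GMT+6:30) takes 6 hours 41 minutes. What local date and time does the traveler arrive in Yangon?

12:10 PM on January 20

Convert departure to UTC: 8:00 PM + 4:00 = 12:00 AM UTC on Jan 19.
Add 7 hours and 25 minutes leg 1 → 7:25 AM UTC.
Add 5 hours and 30 minutes layover in Helsinki → 12:55 PM UTC.
Add 5 hours and 22 minutes leg 2 → 6:17 PM UTC.
Add 4 hours 42 minutes layover in Oakridge City → 10:59 PM UTC.
Add 6 hours and 41 minutes leg 3 → 5:40 AM UTC (Jan 20).
Yangon is UTC+6:30, so local arrival = 5:40 AM + 6:30 = 12:10 PM on Jan 20.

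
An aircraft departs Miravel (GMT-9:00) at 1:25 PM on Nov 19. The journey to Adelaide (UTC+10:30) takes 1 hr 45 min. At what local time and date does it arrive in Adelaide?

10:40 AM on November 20

Convert departure to UTC: 1:25 PM + 9:00 = 10:25 PM UTC on Nov 19.
Add 1 hour 45 minutes travel time → 12:10 AM UTC (Nov 20).
Adelaide is UTC+10:30, so local arrival = 12:10 AM + 10:30 = 10:40 AM on Nov 20.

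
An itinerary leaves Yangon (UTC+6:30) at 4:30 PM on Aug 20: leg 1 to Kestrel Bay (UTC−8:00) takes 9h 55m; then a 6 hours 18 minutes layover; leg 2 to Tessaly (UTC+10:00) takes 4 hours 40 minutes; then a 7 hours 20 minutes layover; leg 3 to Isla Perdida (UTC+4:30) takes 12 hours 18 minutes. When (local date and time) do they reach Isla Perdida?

Convert departure to UTC: 4:30 PM − 6:30 = 10:00 AM UTC on Aug 20.
Add 9 hours 55 minutes leg 1 → 7:55 PM UTC.
Add 6 hours 18 minutes layover in Kestrel Bay → 2:13 AM UTC (Aug 21).
Add 4 hours 40 minutes leg 2 → 6:53 AM UTC.
Add 7 hours 20 minutes layover in Tessaly → 2:13 PM UTC.
Add 12 hours and 18 minutes leg 3 → 2:31 AM UTC (Aug 22).
Isla Perdida is UTC+4:30, so local arrival = 2:31 AM + 4:30 = 7:01 AM on Aug 22.

7:01 AM on August 22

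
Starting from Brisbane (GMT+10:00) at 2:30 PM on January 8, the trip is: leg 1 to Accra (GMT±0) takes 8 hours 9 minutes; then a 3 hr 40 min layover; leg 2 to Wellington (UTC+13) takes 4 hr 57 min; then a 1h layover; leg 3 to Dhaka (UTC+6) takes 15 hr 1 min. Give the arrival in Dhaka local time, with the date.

7:17 PM on January 9

Convert departure to UTC: 2:30 PM − 10:00 = 4:30 AM UTC on Jan 8.
Add 8 hours and 9 minutes leg 1 → 12:39 PM UTC.
Add 3 hours 40 minutes layover in Accra → 4:19 PM UTC.
Add 4 hours 57 minutes leg 2 → 9:16 PM UTC.
Add 1 hour layover in Wellington → 10:16 PM UTC.
Add 15 hours and 1 minute leg 3 → 1:17 PM UTC (Jan 9).
Dhaka is UTC+6:00, so local arrival = 1:17 PM + 6:00 = 7:17 PM on Jan 9.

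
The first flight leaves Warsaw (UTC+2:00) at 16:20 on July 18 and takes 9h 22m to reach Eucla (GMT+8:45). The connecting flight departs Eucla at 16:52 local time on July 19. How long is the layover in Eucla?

Convert departure to UTC: 16:20 − 2:00 = 14:20 UTC on Jul 18.
Add 9 hours and 22 minutes flight time → 23:42 UTC.
Eucla is UTC+8:45, so local arrival = 23:42 + 8:45 = 08:27 on Jul 19.
Layover = 16:52 − 08:27 = 8 hours 25 minutes.

8 hours 25 minutes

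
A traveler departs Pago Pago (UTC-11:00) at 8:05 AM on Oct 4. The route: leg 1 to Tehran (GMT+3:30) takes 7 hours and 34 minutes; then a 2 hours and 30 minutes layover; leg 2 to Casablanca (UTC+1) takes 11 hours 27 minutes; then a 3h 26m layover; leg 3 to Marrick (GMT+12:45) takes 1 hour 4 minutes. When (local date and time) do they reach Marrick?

9:51 AM on Oct 6

Convert departure to UTC: 8:05 AM + 11:00 = 7:05 PM UTC on Oct 4.
Add 7 hours and 34 minutes leg 1 → 2:39 AM UTC (Oct 5).
Add 2 hours and 30 minutes layover in Tehran → 5:09 AM UTC.
Add 11 hours and 27 minutes leg 2 → 4:36 PM UTC.
Add 3 hours and 26 minutes layover in Casablanca → 8:02 PM UTC.
Add 1 hour 4 minutes leg 3 → 9:06 PM UTC.
Marrick is UTC+12:45, so local arrival = 9:06 PM + 12:45 = 9:51 AM on Oct 6.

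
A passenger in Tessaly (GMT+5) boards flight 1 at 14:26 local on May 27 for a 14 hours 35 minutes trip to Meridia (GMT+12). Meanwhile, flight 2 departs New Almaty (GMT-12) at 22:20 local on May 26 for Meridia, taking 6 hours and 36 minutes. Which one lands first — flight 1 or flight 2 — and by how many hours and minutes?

Flight 1 in UTC: 14:26 − 5:00 = 09:26 on May 27.
+14 hours 35 minutes → arrive 00:01 UTC on May 28.
Flight 2 in UTC: 22:20 + 12:00 = 10:20 on May 27.
+6 hours 36 minutes → arrive 16:56 UTC on May 27.
Flight 2 lands earlier by 7 hours 5 minutes.

the second, by 7 hours 5 minutes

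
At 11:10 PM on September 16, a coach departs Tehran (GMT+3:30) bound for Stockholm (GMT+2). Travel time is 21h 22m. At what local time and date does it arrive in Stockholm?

7:02 PM on September 17

Convert departure to UTC: 11:10 PM − 3:30 = 7:40 PM UTC on Sep 16.
Add 21 hours 22 minutes travel time → 5:02 PM UTC (Sep 17).
Stockholm is UTC+2:00, so local arrival = 5:02 PM + 2:00 = 7:02 PM on Sep 17.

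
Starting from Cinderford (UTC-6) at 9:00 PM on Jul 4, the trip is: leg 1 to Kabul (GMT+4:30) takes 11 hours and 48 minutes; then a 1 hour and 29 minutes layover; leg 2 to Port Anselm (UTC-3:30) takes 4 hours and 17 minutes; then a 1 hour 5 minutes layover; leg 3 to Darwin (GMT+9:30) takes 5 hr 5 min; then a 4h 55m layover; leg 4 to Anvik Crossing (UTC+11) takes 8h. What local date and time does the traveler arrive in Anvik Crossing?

2:39 AM on Jul 7

Convert departure to UTC: 9:00 PM + 6:00 = 3:00 AM UTC on Jul 5.
Add 11 hours 48 minutes leg 1 → 2:48 PM UTC.
Add 1 hour 29 minutes layover in Kabul → 4:17 PM UTC.
Add 4 hours 17 minutes leg 2 → 8:34 PM UTC.
Add 1 hour 5 minutes layover in Port Anselm → 9:39 PM UTC.
Add 5 hours and 5 minutes leg 3 → 2:44 AM UTC (Jul 6).
Add 4 hours 55 minutes layover in Darwin → 7:39 AM UTC.
Add 8 hours leg 4 → 3:39 PM UTC.
Anvik Crossing is UTC+11:00, so local arrival = 3:39 PM + 11:00 = 2:39 AM on Jul 7.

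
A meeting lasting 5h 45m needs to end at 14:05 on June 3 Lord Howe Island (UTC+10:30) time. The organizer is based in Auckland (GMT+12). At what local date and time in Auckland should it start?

09:50 on June 3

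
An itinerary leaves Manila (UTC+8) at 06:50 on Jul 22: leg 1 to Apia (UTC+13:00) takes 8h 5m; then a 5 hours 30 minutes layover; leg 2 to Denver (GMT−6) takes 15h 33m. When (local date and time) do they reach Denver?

21:58 on July 22

Convert departure to UTC: 06:50 − 8:00 = 22:50 UTC on Jul 21.
Add 8 hours 5 minutes leg 1 → 06:55 UTC (Jul 22).
Add 5 hours and 30 minutes layover in Apia → 12:25 UTC.
Add 15 hours 33 minutes leg 2 → 03:58 UTC (Jul 23).
Denver is UTC−6:00, so local arrival = 03:58 − 6:00 = 21:58 on Jul 22.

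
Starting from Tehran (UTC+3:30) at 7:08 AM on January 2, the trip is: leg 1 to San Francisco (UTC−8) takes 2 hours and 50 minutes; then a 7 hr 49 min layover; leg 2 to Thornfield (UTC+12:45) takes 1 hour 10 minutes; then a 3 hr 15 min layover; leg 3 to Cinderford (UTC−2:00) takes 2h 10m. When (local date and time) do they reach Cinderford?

6:52 PM on Jan 2

Convert departure to UTC: 7:08 AM − 3:30 = 3:38 AM UTC on Jan 2.
Add 2 hours 50 minutes leg 1 → 6:28 AM UTC.
Add 7 hours and 49 minutes layover in San Francisco → 2:17 PM UTC.
Add 1 hour 10 minutes leg 2 → 3:27 PM UTC.
Add 3 hours 15 minutes layover in Thornfield → 6:42 PM UTC.
Add 2 hours 10 minutes leg 3 → 8:52 PM UTC.
Cinderford is UTC−2:00, so local arrival = 8:52 PM − 2:00 = 6:52 PM on Jan 2.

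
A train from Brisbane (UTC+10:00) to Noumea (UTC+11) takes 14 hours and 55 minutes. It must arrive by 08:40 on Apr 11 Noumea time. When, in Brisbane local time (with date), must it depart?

Target arrival in UTC: 08:40 − 11:00 = 21:40 on Apr 10.
Subtract 14 hours and 55 minutes → departure 06:45 UTC on Apr 10.
Brisbane is UTC+10:00: 06:45 + 10:00 = 16:45 on Apr 10.

16:45 on April 10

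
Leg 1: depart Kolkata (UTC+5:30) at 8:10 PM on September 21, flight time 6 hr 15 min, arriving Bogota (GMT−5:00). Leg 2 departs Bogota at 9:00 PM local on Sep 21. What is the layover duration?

Convert departure to UTC: 8:10 PM − 5:30 = 2:40 PM UTC on Sep 21.
Add 6 hours and 15 minutes flight time → 8:55 PM UTC.
Bogota is UTC−5:00, so local arrival = 8:55 PM − 5:00 = 3:55 PM on Sep 21.
Layover = 9:00 PM − 3:55 PM = 5 hours 5 minutes.

5 hours 5 minutes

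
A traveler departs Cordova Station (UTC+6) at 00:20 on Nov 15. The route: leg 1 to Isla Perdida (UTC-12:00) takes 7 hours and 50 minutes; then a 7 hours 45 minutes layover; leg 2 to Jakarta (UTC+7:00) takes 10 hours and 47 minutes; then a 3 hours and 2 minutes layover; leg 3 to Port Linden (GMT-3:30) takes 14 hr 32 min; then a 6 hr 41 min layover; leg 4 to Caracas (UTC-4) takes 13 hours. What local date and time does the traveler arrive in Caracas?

05:57 on Nov 17

Convert departure to UTC: 00:20 − 6:00 = 18:20 UTC on Nov 14.
Add 7 hours 50 minutes leg 1 → 02:10 UTC (Nov 15).
Add 7 hours and 45 minutes layover in Isla Perdida → 09:55 UTC.
Add 10 hours 47 minutes leg 2 → 20:42 UTC.
Add 3 hours 2 minutes layover in Jakarta → 23:44 UTC.
Add 14 hours and 32 minutes leg 3 → 14:16 UTC (Nov 16).
Add 6 hours and 41 minutes layover in Port Linden → 20:57 UTC.
Add 13 hours leg 4 → 09:57 UTC (Nov 17).
Caracas is UTC−4:00, so local arrival = 09:57 − 4:00 = 05:57 on Nov 17.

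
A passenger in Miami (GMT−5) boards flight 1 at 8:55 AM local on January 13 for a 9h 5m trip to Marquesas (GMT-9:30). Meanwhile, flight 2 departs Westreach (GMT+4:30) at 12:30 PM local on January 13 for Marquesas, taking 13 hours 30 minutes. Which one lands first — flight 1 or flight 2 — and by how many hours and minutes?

the second, by 1 hour 30 minutes

Flight 1 in UTC: 8:55 AM + 5:00 = 1:55 PM on Jan 13.
+9 hours and 5 minutes → arrive 11:00 PM UTC on Jan 13.
Flight 2 in UTC: 12:30 PM − 4:30 = 8:00 AM on Jan 13.
+13 hours and 30 minutes → arrive 9:30 PM UTC on Jan 13.
Flight 2 lands earlier by 1 hour 30 minutes.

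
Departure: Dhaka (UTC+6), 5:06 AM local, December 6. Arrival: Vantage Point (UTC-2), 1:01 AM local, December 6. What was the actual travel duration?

3 hours 55 minutes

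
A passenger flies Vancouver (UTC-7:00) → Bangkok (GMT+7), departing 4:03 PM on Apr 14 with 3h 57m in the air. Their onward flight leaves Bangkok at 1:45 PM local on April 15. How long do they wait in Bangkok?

Convert departure to UTC: 4:03 PM + 7:00 = 11:03 PM UTC on Apr 14.
Add 3 hours 57 minutes flight time → 3:00 AM UTC (Apr 15).
Bangkok is UTC+7:00, so local arrival = 3:00 AM + 7:00 = 10:00 AM on Apr 15.
Layover = 1:45 PM − 10:00 AM = 3 hours 45 minutes.

3 hours 45 minutes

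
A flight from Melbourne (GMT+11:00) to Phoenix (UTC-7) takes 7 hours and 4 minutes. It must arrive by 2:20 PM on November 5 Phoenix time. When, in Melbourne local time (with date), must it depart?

Target arrival in UTC: 2:20 PM + 7:00 = 9:20 PM on Nov 5.
Subtract 7 hours 4 minutes → departure 2:16 PM UTC on Nov 5.
Melbourne is UTC+11:00: 2:16 PM + 11:00 = 1:16 AM on Nov 6.

1:16 AM on November 6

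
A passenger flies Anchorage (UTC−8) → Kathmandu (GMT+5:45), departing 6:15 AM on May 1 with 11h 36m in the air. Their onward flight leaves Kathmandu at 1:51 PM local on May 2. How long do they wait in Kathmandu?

Convert departure to UTC: 6:15 AM + 8:00 = 2:15 PM UTC on May 1.
Add 11 hours and 36 minutes flight time → 1:51 AM UTC (May 2).
Kathmandu is UTC+5:45, so local arrival = 1:51 AM + 5:45 = 7:36 AM on May 2.
Layover = 1:51 PM − 7:36 AM = 6 hours 15 minutes.

6 hours 15 minutes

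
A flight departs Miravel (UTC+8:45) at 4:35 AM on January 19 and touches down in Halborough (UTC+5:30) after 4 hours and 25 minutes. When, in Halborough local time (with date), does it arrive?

Halborough is 3:15 behind Miravel.
After 4 hours 25 minutes it is 9:00 AM in Miravel.
Shift by the zone difference: 9:00 AM − 3:15 = 5:45 AM on Jan 19 in Halborough.

5:45 AM on January 19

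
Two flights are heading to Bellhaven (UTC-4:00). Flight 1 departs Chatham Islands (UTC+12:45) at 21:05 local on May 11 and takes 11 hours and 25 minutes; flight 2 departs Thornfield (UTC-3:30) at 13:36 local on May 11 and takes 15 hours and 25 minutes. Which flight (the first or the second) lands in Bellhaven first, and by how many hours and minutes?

the first, by 12 hours 46 minutes

Flight 1 in UTC: 21:05 − 12:45 = 08:20 on May 11.
+11 hours and 25 minutes → arrive 19:45 UTC on May 11.
Flight 2 in UTC: 13:36 + 3:30 = 17:06 on May 11.
+15 hours 25 minutes → arrive 08:31 UTC on May 12.
Flight 1 lands earlier by 12 hours 46 minutes.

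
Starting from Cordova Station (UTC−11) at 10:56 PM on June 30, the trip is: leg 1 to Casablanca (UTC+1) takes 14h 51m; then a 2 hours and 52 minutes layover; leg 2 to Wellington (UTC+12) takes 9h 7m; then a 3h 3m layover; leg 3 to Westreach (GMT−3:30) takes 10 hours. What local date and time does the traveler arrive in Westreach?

10:19 PM on Jul 2

Convert departure to UTC: 10:56 PM + 11:00 = 9:56 AM UTC on Jul 1.
Add 14 hours and 51 minutes leg 1 → 12:47 AM UTC (Jul 2).
Add 2 hours 52 minutes layover in Casablanca → 3:39 AM UTC.
Add 9 hours 7 minutes leg 2 → 12:46 PM UTC.
Add 3 hours and 3 minutes layover in Wellington → 3:49 PM UTC.
Add 10 hours leg 3 → 1:49 AM UTC (Jul 3).
Westreach is UTC−3:30, so local arrival = 1:49 AM − 3:30 = 10:19 PM on Jul 2.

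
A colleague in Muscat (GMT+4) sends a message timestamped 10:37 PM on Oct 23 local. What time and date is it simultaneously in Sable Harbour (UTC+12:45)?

In UTC: 10:37 PM − 4:00 = 6:37 PM on Oct 23.
Sable Harbour is UTC+12:45: 6:37 PM + 12:45 = 7:22 AM on Oct 24.

7:22 AM on Oct 24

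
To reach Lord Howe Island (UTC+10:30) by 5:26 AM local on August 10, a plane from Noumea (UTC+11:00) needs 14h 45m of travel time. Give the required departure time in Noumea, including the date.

Target arrival in UTC: 5:26 AM − 10:30 = 6:56 PM on Aug 9.
Subtract 14 hours 45 minutes → departure 4:11 AM UTC on Aug 9.
Noumea is UTC+11:00: 4:11 AM + 11:00 = 3:11 PM on Aug 9.

3:11 PM on Aug 9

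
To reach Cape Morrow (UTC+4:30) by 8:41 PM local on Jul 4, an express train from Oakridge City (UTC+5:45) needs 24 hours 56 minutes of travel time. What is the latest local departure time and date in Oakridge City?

Target arrival in UTC: 8:41 PM − 4:30 = 4:11 PM on Jul 4.
Subtract 24 hours 56 minutes → departure 3:15 PM UTC on Jul 3.
Oakridge City is UTC+5:45: 3:15 PM + 5:45 = 9:00 PM on Jul 3.

9:00 PM on Jul 3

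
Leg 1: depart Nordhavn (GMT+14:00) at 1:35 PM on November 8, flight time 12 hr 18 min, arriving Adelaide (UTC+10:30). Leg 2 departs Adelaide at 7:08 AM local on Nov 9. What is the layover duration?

8 hours 45 minutes

Convert departure to UTC: 1:35 PM − 14:00 = 11:35 PM UTC on Nov 7.
Add 12 hours 18 minutes flight time → 11:53 AM UTC (Nov 8).
Adelaide is UTC+10:30, so local arrival = 11:53 AM + 10:30 = 10:23 PM on Nov 8.
Layover = 7:08 AM − 10:23 PM (+1 day) = 8 hours 45 minutes.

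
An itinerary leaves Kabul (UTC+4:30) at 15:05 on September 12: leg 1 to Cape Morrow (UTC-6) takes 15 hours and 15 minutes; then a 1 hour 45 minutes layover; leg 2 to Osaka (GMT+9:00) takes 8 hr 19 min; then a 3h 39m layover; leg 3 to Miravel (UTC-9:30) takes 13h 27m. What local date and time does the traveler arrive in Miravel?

19:30 on Sep 13

Convert departure to UTC: 15:05 − 4:30 = 10:35 UTC on Sep 12.
Add 15 hours and 15 minutes leg 1 → 01:50 UTC (Sep 13).
Add 1 hour 45 minutes layover in Cape Morrow → 03:35 UTC.
Add 8 hours and 19 minutes leg 2 → 11:54 UTC.
Add 3 hours and 39 minutes layover in Osaka → 15:33 UTC.
Add 13 hours and 27 minutes leg 3 → 05:00 UTC (Sep 14).
Miravel is UTC−9:30, so local arrival = 05:00 − 9:30 = 19:30 on Sep 13.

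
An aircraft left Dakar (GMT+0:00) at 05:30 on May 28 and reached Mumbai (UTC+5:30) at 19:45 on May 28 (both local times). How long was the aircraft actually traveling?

8 hours 45 minutes

Mumbai is 5:30 ahead of Dakar.
Clock-face elapsed time (ignoring zones) is 14 hours 15 minutes.
Actual elapsed = 14 hours 15 minutes − 5:30 = 8 hours 45 minutes.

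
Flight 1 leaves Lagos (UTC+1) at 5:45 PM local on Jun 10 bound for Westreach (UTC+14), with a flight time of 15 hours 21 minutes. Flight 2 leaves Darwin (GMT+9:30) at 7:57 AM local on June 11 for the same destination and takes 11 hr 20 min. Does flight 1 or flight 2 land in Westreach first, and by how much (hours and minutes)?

Flight 1 in UTC: 5:45 PM − 1:00 = 4:45 PM on Jun 10.
+15 hours and 21 minutes → arrive 8:06 AM UTC on Jun 11.
Flight 2 in UTC: 7:57 AM − 9:30 = 10:27 PM on Jun 10.
+11 hours and 20 minutes → arrive 9:47 AM UTC on Jun 11.
Flight 1 lands earlier by 1 hour 41 minutes.

the first, by 1 hour 41 minutes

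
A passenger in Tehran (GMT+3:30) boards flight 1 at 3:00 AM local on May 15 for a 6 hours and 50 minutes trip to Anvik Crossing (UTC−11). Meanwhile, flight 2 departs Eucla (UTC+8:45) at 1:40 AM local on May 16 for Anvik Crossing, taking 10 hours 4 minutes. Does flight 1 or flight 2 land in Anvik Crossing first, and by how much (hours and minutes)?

Flight 1 in UTC: 3:00 AM − 3:30 = 11:30 PM on May 14.
+6 hours 50 minutes → arrive 6:20 AM UTC on May 15.
Flight 2 in UTC: 1:40 AM − 8:45 = 4:55 PM on May 15.
+10 hours 4 minutes → arrive 2:59 AM UTC on May 16.
Flight 1 lands earlier by 20 hours 39 minutes.

the first, by 20 hours 39 minutes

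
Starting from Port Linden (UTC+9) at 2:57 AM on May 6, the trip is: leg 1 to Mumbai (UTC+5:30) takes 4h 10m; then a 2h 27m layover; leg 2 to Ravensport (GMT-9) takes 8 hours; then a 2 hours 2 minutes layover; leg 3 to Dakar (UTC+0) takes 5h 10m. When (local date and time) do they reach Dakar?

Convert departure to UTC: 2:57 AM − 9:00 = 5:57 PM UTC on May 5.
Add 4 hours and 10 minutes leg 1 → 10:07 PM UTC.
Add 2 hours and 27 minutes layover in Mumbai → 12:34 AM UTC (May 6).
Add 8 hours leg 2 → 8:34 AM UTC.
Add 2 hours and 2 minutes layover in Ravensport → 10:36 AM UTC.
Add 5 hours and 10 minutes leg 3 → 3:46 PM UTC.
Dakar is UTC+0, so local arrival is the same: 3:46 PM on May 6.

3:46 PM on May 6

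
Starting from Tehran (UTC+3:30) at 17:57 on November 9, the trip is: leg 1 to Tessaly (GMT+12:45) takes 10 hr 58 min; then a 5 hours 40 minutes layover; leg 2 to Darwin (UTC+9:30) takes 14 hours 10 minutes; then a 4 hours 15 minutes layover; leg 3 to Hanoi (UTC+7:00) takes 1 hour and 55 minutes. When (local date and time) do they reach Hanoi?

Convert departure to UTC: 17:57 − 3:30 = 14:27 UTC on Nov 9.
Add 10 hours 58 minutes leg 1 → 01:25 UTC (Nov 10).
Add 5 hours 40 minutes layover in Tessaly → 07:05 UTC.
Add 14 hours and 10 minutes leg 2 → 21:15 UTC.
Add 4 hours 15 minutes layover in Darwin → 01:30 UTC (Nov 11).
Add 1 hour and 55 minutes leg 3 → 03:25 UTC.
Hanoi is UTC+7:00, so local arrival = 03:25 + 7:00 = 10:25 on Nov 11.

10:25 on November 11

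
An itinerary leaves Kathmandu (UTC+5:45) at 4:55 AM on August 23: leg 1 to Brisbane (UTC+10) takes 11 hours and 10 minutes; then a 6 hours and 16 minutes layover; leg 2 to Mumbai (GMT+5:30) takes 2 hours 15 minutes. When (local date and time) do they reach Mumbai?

12:21 AM on Aug 24

Convert departure to UTC: 4:55 AM − 5:45 = 11:10 PM UTC on Aug 22.
Add 11 hours 10 minutes leg 1 → 10:20 AM UTC (Aug 23).
Add 6 hours 16 minutes layover in Brisbane → 4:36 PM UTC.
Add 2 hours 15 minutes leg 2 → 6:51 PM UTC.
Mumbai is UTC+5:30, so local arrival = 6:51 PM + 5:30 = 12:21 AM on Aug 24.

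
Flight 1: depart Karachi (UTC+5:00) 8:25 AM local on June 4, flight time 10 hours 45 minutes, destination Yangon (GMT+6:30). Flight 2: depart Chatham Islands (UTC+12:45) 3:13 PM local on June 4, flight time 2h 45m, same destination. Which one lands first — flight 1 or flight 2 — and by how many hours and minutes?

the second, by 8 hours 57 minutes

Flight 1 in UTC: 8:25 AM − 5:00 = 3:25 AM on Jun 4.
+10 hours and 45 minutes → arrive 2:10 PM UTC on Jun 4.
Flight 2 in UTC: 3:13 PM − 12:45 = 2:28 AM on Jun 4.
+2 hours 45 minutes → arrive 5:13 AM UTC on Jun 4.
Flight 2 lands earlier by 8 hours 57 minutes.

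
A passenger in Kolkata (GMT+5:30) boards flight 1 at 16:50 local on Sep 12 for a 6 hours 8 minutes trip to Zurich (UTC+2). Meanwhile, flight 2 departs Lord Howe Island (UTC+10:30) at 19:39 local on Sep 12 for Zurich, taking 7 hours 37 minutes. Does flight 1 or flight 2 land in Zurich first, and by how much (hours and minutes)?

Flight 1 in UTC: 16:50 − 5:30 = 11:20 on Sep 12.
+6 hours 8 minutes → arrive 17:28 UTC on Sep 12.
Flight 2 in UTC: 19:39 − 10:30 = 09:09 on Sep 12.
+7 hours 37 minutes → arrive 16:46 UTC on Sep 12.
Flight 2 lands earlier by 42 minutes.

the second, by 42 minutes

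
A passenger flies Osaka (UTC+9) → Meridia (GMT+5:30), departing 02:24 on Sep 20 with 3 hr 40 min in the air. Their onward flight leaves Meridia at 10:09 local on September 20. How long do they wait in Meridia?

Convert departure to UTC: 02:24 − 9:00 = 17:24 UTC on Sep 19.
Add 3 hours 40 minutes flight time → 21:04 UTC.
Meridia is UTC+5:30, so local arrival = 21:04 + 5:30 = 02:34 on Sep 20.
Layover = 10:09 − 02:34 = 7 hours 35 minutes.

7 hours 35 minutes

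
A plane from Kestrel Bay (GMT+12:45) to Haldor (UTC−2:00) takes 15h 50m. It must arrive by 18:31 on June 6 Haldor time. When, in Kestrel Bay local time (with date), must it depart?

Target arrival in UTC: 18:31 + 2:00 = 20:31 on Jun 6.
Subtract 15 hours 50 minutes → departure 04:41 UTC on Jun 6.
Kestrel Bay is UTC+12:45: 04:41 + 12:45 = 17:26 on Jun 6.

17:26 on Jun 6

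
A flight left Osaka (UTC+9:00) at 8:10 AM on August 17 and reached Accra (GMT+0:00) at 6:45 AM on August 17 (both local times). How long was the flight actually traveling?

Departure in UTC: 8:10 AM − 9:00 = 11:10 PM on Aug 16.
Arrival is already UTC: 6:45 AM on Aug 17.
Elapsed = 6:45 AM − 11:10 PM (+1 day) = 7 hours 35 minutes.

7 hours 35 minutes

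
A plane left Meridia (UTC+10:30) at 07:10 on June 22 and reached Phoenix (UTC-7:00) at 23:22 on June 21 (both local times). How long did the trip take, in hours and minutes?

Departure in UTC: 07:10 − 10:30 = 20:40 on Jun 21.
Arrival in UTC: 23:22 + 7:00 = 06:22 on Jun 22.
Elapsed = 06:22 − 20:40 (+1 day) = 9 hours 42 minutes.

9 hours 42 minutes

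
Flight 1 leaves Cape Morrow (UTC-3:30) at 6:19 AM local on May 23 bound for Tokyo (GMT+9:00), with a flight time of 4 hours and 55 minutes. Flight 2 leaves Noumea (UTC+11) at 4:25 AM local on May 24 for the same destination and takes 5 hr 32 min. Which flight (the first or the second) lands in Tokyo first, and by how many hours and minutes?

the first, by 8 hours 13 minutes

Flight 1 in UTC: 6:19 AM + 3:30 = 9:49 AM on May 23.
+4 hours and 55 minutes → arrive 2:44 PM UTC on May 23.
Flight 2 in UTC: 4:25 AM − 11:00 = 5:25 PM on May 23.
+5 hours 32 minutes → arrive 10:57 PM UTC on May 23.
Flight 1 lands earlier by 8 hours 13 minutes.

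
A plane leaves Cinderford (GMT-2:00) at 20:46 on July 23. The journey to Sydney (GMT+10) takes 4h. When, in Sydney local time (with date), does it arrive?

12:46 on July 24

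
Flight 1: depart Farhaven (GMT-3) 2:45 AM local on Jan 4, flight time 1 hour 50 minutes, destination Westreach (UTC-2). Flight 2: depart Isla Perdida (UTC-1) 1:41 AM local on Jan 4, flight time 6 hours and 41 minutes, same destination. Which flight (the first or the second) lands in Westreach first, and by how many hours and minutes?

Flight 1 in UTC: 2:45 AM + 3:00 = 5:45 AM on Jan 4.
+1 hour 50 minutes → arrive 7:35 AM UTC on Jan 4.
Flight 2 in UTC: 1:41 AM + 1:00 = 2:41 AM on Jan 4.
+6 hours 41 minutes → arrive 9:22 AM UTC on Jan 4.
Flight 1 lands earlier by 1 hour 47 minutes.

the first, by 1 hour 47 minutes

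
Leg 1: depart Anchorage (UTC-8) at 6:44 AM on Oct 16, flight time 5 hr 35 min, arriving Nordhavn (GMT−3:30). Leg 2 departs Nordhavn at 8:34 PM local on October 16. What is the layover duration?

3 hours 45 minutes

Convert departure to UTC: 6:44 AM + 8:00 = 2:44 PM UTC on Oct 16.
Add 5 hours and 35 minutes flight time → 8:19 PM UTC.
Nordhavn is UTC−3:30, so local arrival = 8:19 PM − 3:30 = 4:49 PM on Oct 16.
Layover = 8:34 PM − 4:49 PM = 3 hours 45 minutes.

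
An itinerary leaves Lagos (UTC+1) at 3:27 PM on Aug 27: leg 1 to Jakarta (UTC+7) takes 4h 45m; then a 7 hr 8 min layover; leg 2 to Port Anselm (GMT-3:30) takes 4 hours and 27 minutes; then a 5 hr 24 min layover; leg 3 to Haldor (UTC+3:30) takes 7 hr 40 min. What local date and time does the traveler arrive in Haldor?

Convert departure to UTC: 3:27 PM − 1:00 = 2:27 PM UTC on Aug 27.
Add 4 hours 45 minutes leg 1 → 7:12 PM UTC.
Add 7 hours and 8 minutes layover in Jakarta → 2:20 AM UTC (Aug 28).
Add 4 hours and 27 minutes leg 2 → 6:47 AM UTC.
Add 5 hours and 24 minutes layover in Port Anselm → 12:11 PM UTC.
Add 7 hours 40 minutes leg 3 → 7:51 PM UTC.
Haldor is UTC+3:30, so local arrival = 7:51 PM + 3:30 = 11:21 PM on Aug 28.

11:21 PM on August 28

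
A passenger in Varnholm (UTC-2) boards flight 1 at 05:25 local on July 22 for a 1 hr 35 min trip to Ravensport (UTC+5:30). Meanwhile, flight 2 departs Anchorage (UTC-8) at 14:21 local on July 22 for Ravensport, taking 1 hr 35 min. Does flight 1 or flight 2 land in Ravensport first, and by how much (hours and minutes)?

Flight 1 in UTC: 05:25 + 2:00 = 07:25 on Jul 22.
+1 hour and 35 minutes → arrive 09:00 UTC on Jul 22.
Flight 2 in UTC: 14:21 + 8:00 = 22:21 on Jul 22.
+1 hour 35 minutes → arrive 23:56 UTC on Jul 22.
Flight 1 lands earlier by 14 hours 56 minutes.

the first, by 14 hours 56 minutes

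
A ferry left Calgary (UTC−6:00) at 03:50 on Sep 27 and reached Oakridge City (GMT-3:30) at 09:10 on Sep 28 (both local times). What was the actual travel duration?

Oakridge City is 2:30 ahead of Calgary.
Clock-face elapsed time (ignoring zones) is 29 hours 20 minutes.
Actual elapsed = 29 hours 20 minutes − 2:30 = 26 hours 50 minutes.

26 hours 50 minutes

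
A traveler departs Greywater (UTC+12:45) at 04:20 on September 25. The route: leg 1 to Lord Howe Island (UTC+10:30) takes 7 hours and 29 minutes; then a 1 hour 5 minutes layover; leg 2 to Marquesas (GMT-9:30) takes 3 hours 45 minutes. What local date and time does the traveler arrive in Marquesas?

18:24 on September 24

Convert departure to UTC: 04:20 − 12:45 = 15:35 UTC on Sep 24.
Add 7 hours 29 minutes leg 1 → 23:04 UTC.
Add 1 hour and 5 minutes layover in Lord Howe Island → 00:09 UTC (Sep 25).
Add 3 hours 45 minutes leg 2 → 03:54 UTC.
Marquesas is UTC−9:30, so local arrival = 03:54 − 9:30 = 18:24 on Sep 24.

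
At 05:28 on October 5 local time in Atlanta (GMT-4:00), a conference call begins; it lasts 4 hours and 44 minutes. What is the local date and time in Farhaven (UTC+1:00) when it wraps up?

15:12 on October 5

Convert start to UTC: 05:28 + 4:00 = 09:28 UTC on Oct 5.
Add 4 hours and 44 minutes duration → 14:12 UTC.
Farhaven is UTC+1:00, so local end time = 14:12 + 1:00 = 15:12 on Oct 5.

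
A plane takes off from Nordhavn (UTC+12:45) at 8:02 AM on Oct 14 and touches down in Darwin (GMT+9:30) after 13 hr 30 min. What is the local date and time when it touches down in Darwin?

Convert departure to UTC: 8:02 AM − 12:45 = 7:17 PM UTC on Oct 13.
Add 13 hours and 30 minutes travel time → 8:47 AM UTC (Oct 14).
Darwin is UTC+9:30, so local arrival = 8:47 AM + 9:30 = 6:17 PM on Oct 14.

6:17 PM on October 14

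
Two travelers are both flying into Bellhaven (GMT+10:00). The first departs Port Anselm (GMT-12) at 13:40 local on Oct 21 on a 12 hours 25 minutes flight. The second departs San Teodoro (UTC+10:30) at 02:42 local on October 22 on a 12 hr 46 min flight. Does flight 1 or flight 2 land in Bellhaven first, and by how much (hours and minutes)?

Flight 1 in UTC: 13:40 + 12:00 = 01:40 on Oct 22.
+12 hours 25 minutes → arrive 14:05 UTC on Oct 22.
Flight 2 in UTC: 02:42 − 10:30 = 16:12 on Oct 21.
+12 hours and 46 minutes → arrive 04:58 UTC on Oct 22.
Flight 2 lands earlier by 9 hours 7 minutes.

the second, by 9 hours 7 minutes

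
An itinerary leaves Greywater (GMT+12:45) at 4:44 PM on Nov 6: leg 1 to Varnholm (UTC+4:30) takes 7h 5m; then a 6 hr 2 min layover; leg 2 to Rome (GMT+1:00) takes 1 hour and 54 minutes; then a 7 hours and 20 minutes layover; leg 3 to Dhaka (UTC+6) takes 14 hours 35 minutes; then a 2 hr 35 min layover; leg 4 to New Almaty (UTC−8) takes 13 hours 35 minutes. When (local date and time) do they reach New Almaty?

1:05 AM on November 8

Convert departure to UTC: 4:44 PM − 12:45 = 3:59 AM UTC on Nov 6.
Add 7 hours and 5 minutes leg 1 → 11:04 AM UTC.
Add 6 hours and 2 minutes layover in Varnholm → 5:06 PM UTC.
Add 1 hour and 54 minutes leg 2 → 7:00 PM UTC.
Add 7 hours and 20 minutes layover in Rome → 2:20 AM UTC (Nov 7).
Add 14 hours and 35 minutes leg 3 → 4:55 PM UTC.
Add 2 hours 35 minutes layover in Dhaka → 7:30 PM UTC.
Add 13 hours and 35 minutes leg 4 → 9:05 AM UTC (Nov 8).
New Almaty is UTC−8:00, so local arrival = 9:05 AM − 8:00 = 1:05 AM on Nov 8.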